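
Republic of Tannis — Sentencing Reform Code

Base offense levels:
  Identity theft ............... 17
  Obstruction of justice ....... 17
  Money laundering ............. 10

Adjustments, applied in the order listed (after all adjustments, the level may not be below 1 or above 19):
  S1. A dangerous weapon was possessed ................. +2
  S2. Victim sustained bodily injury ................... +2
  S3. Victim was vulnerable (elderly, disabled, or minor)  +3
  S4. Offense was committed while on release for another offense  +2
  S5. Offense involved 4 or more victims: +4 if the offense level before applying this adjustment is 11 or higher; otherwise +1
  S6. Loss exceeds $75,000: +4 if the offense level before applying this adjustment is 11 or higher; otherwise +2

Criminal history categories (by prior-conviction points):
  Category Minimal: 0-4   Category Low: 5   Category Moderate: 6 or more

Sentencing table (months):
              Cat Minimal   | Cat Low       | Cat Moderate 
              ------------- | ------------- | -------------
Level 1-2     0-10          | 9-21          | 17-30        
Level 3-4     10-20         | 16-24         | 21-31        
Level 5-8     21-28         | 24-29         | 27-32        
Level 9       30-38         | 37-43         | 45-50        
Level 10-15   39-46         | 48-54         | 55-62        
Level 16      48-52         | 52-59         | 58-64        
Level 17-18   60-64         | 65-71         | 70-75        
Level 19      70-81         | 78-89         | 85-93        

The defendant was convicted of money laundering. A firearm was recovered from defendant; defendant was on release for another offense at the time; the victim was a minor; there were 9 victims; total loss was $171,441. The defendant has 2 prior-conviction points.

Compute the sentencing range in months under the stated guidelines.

70-81 months

Base offense level for money laundering: 10.
S1 applies: 10 + 2 = 12.
S2 does not apply.
S3 applies: 12 + 3 = 15.
S4 applies: 15 + 2 = 17.
S5 applies (level before this adjustment is 17 ≥ 11, so +4): 17 + 4 = 21.
S6 applies (level before this adjustment is 21 ≥ 11, so +4): 21 + 4 = 25.
Level 25 exceeds the maximum of 19; capped at 19.
Final offense level: 19.
Criminal history: 2 prior points → Category Minimal (0-4).
Level 19 falls in the 19 band.
Grid: Level 19 × Category Minimal = 70-81 months.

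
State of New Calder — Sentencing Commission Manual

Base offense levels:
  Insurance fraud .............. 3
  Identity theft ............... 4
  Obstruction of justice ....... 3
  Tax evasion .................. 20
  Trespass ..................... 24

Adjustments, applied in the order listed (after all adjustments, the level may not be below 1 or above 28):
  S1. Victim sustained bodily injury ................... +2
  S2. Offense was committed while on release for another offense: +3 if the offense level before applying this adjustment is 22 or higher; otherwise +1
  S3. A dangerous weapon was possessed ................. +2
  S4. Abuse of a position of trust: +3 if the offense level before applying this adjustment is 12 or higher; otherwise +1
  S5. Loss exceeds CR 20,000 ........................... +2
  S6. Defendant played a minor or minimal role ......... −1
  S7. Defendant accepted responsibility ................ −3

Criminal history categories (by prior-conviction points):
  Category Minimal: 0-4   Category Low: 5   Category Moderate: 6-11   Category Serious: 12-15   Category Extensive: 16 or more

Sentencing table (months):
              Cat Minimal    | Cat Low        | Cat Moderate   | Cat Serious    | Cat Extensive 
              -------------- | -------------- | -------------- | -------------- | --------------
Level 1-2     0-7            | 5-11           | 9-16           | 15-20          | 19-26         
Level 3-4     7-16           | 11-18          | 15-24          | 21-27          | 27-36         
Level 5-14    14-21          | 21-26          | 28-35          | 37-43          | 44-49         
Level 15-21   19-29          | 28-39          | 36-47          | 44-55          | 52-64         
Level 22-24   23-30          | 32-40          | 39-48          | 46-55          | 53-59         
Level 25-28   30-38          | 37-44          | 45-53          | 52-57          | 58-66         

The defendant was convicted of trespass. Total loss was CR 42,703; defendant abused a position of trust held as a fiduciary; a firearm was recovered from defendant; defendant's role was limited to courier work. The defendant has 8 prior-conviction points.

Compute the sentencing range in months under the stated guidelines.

45-53 months

Base offense level for trespass: 24.
S1 does not apply.
S3 applies: 24 + 2 = 26.
S4 applies (level before this adjustment is 26 ≥ 12, so +3): 26 + 3 = 29.
S5 applies: 29 + 2 = 31.
S6 applies: 31 − 1 = 30.
S7 does not apply.
Level 30 exceeds the maximum of 28; capped at 28.
Final offense level: 28.
Criminal history: 8 prior points → Category Moderate (6-11).
Level 28 falls in the 25-28 band.
Grid: Level 25-28 × Category Moderate = 45-53 months.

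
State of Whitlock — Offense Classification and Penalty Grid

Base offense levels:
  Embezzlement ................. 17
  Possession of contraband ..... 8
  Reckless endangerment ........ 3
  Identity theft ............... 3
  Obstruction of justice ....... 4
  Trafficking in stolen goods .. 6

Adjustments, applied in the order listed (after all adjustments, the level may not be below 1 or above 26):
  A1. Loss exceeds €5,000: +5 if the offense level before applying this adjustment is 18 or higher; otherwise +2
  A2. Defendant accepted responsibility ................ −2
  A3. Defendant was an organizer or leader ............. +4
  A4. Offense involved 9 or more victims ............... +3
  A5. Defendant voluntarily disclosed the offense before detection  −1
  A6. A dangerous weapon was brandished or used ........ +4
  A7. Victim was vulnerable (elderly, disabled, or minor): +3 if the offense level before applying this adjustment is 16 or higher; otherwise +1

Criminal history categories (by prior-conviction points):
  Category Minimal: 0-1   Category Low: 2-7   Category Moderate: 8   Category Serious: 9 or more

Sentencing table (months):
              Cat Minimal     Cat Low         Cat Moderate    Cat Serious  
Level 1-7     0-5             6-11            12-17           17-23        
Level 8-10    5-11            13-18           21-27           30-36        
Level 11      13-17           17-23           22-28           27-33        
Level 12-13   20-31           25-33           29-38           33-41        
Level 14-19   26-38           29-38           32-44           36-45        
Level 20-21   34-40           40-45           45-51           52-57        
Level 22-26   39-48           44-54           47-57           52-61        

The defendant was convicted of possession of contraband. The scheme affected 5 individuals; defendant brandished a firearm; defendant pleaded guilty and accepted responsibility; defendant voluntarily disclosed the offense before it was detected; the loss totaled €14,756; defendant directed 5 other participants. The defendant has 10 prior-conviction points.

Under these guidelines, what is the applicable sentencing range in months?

36-45 months

Base offense level for possession of contraband: 8.
A1 applies (level before this adjustment is 8 < 18, so +2): 8 + 2 = 10.
A2 applies: 10 − 2 = 8.
A3 applies: 8 + 4 = 12.
A4 does not apply.
A5 applies: 12 − 1 = 11.
A6 applies: 11 + 4 = 15.
Final offense level: 15.
Criminal history: 10 prior points → Category Serious (9+).
Level 15 falls in the 14-19 band.
Grid: Level 14-19 × Category Serious = 36-45 months.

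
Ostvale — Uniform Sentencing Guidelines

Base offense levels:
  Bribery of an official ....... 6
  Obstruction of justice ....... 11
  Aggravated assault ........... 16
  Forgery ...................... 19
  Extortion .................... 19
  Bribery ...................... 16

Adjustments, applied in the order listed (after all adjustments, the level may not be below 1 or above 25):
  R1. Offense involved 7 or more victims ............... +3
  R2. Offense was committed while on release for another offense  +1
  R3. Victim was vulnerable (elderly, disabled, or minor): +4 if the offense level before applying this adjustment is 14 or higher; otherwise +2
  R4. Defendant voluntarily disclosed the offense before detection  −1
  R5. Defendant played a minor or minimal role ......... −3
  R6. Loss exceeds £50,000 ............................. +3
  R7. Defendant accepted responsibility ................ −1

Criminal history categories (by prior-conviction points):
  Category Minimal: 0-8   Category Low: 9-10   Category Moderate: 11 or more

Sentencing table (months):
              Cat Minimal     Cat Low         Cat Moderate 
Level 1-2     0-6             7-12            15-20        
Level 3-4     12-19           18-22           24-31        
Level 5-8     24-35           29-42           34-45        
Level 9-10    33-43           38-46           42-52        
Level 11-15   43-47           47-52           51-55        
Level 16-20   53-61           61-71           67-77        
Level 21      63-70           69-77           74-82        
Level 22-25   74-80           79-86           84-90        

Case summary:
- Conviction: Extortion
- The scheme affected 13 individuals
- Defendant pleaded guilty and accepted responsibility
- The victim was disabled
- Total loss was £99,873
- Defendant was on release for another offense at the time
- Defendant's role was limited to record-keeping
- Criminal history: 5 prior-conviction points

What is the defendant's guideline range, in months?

Base offense level for extortion: 19.
R1 applies: 19 + 3 = 22.
R2 applies: 22 + 1 = 23.
R3 applies (level before this adjustment is 23 ≥ 14, so +4): 23 + 4 = 27.
R5 applies: 27 − 3 = 24.
R6 applies: 24 + 3 = 27.
R7 applies: 27 − 1 = 26.
Level 26 exceeds the maximum of 25; capped at 25.
Final offense level: 25.
Criminal history: 5 prior points → Category Minimal (0-8).
Level 25 falls in the 22-25 band.
Grid: Level 22-25 × Category Minimal = 74-80 months.

74-80 months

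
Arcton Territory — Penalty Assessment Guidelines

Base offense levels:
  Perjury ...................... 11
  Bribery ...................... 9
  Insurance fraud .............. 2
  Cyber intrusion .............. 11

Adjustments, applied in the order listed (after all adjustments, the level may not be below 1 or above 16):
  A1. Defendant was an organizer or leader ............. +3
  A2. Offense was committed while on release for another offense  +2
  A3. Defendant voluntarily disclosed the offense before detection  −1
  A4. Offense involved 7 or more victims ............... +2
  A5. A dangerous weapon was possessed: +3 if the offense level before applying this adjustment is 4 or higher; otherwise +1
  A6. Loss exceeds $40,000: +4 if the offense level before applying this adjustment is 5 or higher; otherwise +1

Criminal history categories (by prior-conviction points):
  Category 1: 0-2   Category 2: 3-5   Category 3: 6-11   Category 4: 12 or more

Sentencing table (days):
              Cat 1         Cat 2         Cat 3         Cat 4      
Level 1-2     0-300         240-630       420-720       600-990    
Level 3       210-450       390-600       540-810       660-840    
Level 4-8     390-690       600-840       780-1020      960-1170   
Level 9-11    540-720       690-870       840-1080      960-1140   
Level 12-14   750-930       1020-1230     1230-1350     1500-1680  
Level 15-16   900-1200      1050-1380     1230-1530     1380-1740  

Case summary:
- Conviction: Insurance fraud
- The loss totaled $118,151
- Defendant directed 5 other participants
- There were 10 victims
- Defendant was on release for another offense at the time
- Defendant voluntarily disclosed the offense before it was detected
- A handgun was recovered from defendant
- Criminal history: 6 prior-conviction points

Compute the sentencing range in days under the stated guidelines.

Base offense level for insurance fraud: 2.
A1 applies: 2 + 3 = 5.
A2 applies: 5 + 2 = 7.
A3 applies: 7 − 1 = 6.
A4 applies: 6 + 2 = 8.
A5 applies (level before this adjustment is 8 ≥ 4, so +3): 8 + 3 = 11.
A6 applies (level before this adjustment is 11 ≥ 5, so +4): 11 + 4 = 15.
Final offense level: 15.
Criminal history: 6 prior points → Category 3 (6-11).
Level 15 falls in the 15-16 band.
Grid: Level 15-16 × Category 3 = 1230-1530 days.

1230-1530 days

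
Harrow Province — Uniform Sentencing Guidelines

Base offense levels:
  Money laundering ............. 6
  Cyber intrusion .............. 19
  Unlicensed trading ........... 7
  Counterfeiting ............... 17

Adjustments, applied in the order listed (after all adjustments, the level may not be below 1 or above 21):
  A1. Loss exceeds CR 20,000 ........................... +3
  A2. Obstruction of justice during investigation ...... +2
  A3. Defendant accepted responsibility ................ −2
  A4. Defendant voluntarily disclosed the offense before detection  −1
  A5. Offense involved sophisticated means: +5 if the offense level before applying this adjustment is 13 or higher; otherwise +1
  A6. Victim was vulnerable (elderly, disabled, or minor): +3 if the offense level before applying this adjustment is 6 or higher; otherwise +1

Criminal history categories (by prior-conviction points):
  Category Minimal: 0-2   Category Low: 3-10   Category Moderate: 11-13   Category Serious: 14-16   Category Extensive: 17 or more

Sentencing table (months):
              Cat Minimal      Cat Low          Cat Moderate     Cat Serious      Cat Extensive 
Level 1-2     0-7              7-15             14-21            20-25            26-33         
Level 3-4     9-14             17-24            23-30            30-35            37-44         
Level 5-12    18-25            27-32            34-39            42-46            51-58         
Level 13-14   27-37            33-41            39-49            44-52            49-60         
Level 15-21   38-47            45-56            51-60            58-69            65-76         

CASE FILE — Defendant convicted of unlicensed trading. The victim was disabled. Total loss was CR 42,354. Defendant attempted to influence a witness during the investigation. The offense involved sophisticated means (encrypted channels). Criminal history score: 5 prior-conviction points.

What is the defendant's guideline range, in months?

45-56 months

Base offense level for unlicensed trading: 7.
A1 applies: 7 + 3 = 10.
A2 applies: 10 + 2 = 12.
A3 does not apply.
A4 does not apply.
A5 applies (level before this adjustment is 12 < 13, so +1): 12 + 1 = 13.
A6 applies (level before this adjustment is 13 ≥ 6, so +3): 13 + 3 = 16.
Final offense level: 16.
Criminal history: 5 prior points → Category Low (3-10).
Level 16 falls in the 15-21 band.
Grid: Level 15-21 × Category Low = 45-56 months.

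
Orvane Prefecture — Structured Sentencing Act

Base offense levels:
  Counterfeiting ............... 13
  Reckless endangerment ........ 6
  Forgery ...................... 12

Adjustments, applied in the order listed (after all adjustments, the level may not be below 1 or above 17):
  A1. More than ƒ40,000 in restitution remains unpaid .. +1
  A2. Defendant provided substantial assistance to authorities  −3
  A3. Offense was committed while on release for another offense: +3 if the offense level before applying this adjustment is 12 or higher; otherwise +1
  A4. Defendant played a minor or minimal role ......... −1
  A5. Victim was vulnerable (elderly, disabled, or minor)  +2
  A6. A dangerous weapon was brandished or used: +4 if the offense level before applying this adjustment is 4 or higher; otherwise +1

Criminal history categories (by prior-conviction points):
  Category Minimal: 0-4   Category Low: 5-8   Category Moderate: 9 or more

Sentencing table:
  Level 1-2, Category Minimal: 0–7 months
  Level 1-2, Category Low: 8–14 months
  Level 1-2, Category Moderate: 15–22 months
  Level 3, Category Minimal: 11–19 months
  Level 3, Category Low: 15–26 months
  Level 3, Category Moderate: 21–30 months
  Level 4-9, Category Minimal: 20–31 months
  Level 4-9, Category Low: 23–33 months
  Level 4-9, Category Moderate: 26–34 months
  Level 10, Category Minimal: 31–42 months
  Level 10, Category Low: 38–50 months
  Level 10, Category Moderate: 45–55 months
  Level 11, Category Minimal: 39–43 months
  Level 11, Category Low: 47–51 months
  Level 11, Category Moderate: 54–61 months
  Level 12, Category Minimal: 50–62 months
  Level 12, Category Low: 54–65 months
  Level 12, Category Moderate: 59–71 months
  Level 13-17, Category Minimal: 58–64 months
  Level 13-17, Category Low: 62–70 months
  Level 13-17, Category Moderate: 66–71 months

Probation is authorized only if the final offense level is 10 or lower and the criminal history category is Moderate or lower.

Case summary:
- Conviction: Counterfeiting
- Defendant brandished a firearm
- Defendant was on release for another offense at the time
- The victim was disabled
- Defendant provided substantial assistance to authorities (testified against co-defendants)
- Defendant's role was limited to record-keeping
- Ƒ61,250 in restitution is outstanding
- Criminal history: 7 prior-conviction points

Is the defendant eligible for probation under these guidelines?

Base offense level for counterfeiting: 13.
A1 applies: 13 + 1 = 14.
A2 applies: 14 − 3 = 11.
A3 applies (level before this adjustment is 11 < 12, so +1): 11 + 1 = 12.
A4 applies: 12 − 1 = 11.
A5 applies: 11 + 2 = 13.
A6 applies (level before this adjustment is 13 ≥ 4, so +4): 13 + 4 = 17.
Final offense level: 17.
Criminal history: 7 prior points → Category Low (5-8).
Level 17 falls in the 13-17 band.
Grid: Level 13-17 × Category Low = 62-70 months.
Probation check: level 17 > 10 and category Low ≤ Moderate → not eligible.

No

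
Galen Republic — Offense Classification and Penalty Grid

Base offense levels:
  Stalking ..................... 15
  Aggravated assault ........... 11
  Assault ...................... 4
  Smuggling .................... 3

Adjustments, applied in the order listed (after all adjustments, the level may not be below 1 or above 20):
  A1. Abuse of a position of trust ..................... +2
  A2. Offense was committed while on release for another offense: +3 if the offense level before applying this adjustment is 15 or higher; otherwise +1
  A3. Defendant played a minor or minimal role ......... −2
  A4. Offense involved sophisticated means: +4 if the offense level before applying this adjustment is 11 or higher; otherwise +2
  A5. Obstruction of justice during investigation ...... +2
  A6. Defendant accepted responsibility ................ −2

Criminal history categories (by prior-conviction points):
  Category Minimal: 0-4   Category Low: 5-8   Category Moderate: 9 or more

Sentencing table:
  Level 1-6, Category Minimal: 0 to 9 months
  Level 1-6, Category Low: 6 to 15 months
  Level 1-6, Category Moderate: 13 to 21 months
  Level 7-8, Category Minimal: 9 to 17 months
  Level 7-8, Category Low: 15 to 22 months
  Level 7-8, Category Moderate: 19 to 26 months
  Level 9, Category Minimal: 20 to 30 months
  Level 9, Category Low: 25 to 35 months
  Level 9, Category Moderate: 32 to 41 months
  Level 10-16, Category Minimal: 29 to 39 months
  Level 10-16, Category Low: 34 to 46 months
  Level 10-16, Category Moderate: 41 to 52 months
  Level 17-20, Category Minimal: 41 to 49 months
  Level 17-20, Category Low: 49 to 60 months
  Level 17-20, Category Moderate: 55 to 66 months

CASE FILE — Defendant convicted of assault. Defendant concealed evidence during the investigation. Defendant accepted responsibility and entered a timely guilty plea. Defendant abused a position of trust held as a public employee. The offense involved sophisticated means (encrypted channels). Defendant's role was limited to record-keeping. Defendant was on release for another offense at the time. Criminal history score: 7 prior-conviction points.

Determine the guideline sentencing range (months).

15-22 months

Base offense level for assault: 4.
A1 applies: 4 + 2 = 6.
A2 applies (level before this adjustment is 6 < 15, so +1): 6 + 1 = 7.
A3 applies: 7 − 2 = 5.
A4 applies (level before this adjustment is 5 < 11, so +2): 5 + 2 = 7.
A5 applies: 7 + 2 = 9.
A6 applies: 9 − 2 = 7.
Final offense level: 7.
Criminal history: 7 prior points → Category Low (5-8).
Level 7 falls in the 7-8 band.
Grid: Level 7-8 × Category Low = 15-22 months.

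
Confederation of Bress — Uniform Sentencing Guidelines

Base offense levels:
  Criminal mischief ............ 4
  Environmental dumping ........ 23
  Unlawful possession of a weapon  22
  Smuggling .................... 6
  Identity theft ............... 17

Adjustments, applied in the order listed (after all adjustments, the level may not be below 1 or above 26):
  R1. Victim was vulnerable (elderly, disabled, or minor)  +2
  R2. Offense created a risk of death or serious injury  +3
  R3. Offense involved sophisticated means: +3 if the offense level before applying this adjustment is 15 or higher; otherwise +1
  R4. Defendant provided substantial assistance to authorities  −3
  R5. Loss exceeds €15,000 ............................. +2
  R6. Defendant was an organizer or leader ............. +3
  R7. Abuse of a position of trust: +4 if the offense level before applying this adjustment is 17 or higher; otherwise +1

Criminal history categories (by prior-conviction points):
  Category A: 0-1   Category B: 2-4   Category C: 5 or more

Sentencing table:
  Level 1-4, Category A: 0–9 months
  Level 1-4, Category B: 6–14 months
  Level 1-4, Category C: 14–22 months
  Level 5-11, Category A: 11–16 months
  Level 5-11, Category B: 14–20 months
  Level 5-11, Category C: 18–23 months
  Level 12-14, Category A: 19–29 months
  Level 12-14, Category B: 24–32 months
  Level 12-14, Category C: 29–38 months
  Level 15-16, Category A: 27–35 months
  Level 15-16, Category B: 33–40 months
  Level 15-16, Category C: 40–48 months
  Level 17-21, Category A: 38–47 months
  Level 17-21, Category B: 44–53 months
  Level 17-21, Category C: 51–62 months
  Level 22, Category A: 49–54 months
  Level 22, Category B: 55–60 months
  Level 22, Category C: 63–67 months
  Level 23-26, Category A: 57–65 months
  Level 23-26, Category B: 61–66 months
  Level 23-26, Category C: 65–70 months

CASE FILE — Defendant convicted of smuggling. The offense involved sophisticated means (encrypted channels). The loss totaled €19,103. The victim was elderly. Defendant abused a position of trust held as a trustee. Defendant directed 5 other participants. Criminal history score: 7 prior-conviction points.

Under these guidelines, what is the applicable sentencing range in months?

Base offense level for smuggling: 6.
R1 applies: 6 + 2 = 8.
R3 applies (level before this adjustment is 8 < 15, so +1): 8 + 1 = 9.
R5 applies: 9 + 2 = 11.
R6 applies: 11 + 3 = 14.
R7 applies (level before this adjustment is 14 < 17, so +1): 14 + 1 = 15.
Final offense level: 15.
Criminal history: 7 prior points → Category C (5+).
Level 15 falls in the 15-16 band.
Grid: Level 15-16 × Category C = 40-48 months.

40-48 months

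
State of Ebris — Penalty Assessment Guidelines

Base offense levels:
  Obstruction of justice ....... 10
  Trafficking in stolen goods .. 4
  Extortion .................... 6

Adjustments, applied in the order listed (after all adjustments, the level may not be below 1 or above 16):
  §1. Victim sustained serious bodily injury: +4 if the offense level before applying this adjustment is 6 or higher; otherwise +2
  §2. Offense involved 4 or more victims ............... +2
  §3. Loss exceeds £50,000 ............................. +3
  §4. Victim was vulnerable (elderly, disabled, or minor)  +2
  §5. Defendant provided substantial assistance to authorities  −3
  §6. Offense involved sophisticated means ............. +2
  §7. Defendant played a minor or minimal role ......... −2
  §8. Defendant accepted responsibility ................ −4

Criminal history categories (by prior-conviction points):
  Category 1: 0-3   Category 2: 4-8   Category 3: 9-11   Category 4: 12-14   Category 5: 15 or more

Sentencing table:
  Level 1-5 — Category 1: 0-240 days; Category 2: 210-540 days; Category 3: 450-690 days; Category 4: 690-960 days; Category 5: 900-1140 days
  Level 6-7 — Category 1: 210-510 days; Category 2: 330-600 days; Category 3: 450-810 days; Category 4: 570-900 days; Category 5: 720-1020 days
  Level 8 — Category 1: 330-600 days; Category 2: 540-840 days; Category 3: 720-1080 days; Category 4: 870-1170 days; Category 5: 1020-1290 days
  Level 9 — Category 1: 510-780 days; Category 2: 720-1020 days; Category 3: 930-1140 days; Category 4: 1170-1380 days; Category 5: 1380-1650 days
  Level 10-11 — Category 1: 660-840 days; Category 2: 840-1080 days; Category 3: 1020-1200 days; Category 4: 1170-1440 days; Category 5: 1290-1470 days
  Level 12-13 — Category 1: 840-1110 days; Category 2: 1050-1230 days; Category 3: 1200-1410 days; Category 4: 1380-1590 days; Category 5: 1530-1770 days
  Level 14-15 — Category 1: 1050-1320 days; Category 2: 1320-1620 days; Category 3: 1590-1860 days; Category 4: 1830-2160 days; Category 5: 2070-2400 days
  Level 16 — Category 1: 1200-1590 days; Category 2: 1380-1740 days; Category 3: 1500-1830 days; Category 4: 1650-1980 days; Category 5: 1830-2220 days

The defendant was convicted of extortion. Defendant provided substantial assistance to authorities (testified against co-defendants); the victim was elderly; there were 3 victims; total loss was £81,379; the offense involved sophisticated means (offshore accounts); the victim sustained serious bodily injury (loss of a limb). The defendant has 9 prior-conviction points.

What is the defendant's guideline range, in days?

Base offense level for extortion: 6.
§1 applies (level before this adjustment is 6 ≥ 6, so +4): 6 + 4 = 10.
§3 applies: 10 + 3 = 13.
§4 applies: 13 + 2 = 15.
§5 applies: 15 − 3 = 12.
§6 applies: 12 + 2 = 14.
§8 does not apply.
Final offense level: 14.
Criminal history: 9 prior points → Category 3 (9-11).
Level 14 falls in the 14-15 band.
Grid: Level 14-15 × Category 3 = 1590-1860 days.

1590-1860 days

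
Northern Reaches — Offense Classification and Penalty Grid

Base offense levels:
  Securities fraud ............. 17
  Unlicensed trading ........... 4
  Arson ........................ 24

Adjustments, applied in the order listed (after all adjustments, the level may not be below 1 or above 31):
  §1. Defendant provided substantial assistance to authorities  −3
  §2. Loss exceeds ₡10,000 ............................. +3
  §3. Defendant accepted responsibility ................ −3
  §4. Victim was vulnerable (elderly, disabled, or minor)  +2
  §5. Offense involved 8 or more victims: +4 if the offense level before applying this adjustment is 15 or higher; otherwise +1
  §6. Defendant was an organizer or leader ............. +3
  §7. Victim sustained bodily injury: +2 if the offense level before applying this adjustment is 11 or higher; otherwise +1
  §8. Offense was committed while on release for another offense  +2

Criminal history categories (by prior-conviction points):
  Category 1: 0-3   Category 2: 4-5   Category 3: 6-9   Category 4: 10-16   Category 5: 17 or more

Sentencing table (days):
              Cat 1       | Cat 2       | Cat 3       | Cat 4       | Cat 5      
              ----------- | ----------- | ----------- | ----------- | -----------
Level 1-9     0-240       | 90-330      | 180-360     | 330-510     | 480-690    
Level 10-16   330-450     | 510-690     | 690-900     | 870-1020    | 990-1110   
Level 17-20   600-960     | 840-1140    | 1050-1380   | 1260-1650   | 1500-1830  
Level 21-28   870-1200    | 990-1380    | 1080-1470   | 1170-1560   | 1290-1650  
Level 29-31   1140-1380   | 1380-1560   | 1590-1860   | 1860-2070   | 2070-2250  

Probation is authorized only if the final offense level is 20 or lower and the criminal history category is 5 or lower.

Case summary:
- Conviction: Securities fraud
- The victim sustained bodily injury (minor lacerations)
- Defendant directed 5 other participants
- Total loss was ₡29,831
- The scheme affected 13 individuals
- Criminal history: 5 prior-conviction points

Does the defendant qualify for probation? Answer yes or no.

Base offense level for securities fraud: 17.
§2 applies: 17 + 3 = 20.
§4 does not apply.
§5 applies (level before this adjustment is 20 ≥ 15, so +4): 20 + 4 = 24.
§6 applies: 24 + 3 = 27.
§7 applies (level before this adjustment is 27 ≥ 11, so +2): 27 + 2 = 29.
§8 does not apply.
Final offense level: 29.
Criminal history: 5 prior points → Category 2 (4-5).
Level 29 falls in the 29-31 band.
Grid: Level 29-31 × Category 2 = 1380-1560 days.
Probation check: level 29 > 20 and category 2 ≤ 5 → not eligible.

No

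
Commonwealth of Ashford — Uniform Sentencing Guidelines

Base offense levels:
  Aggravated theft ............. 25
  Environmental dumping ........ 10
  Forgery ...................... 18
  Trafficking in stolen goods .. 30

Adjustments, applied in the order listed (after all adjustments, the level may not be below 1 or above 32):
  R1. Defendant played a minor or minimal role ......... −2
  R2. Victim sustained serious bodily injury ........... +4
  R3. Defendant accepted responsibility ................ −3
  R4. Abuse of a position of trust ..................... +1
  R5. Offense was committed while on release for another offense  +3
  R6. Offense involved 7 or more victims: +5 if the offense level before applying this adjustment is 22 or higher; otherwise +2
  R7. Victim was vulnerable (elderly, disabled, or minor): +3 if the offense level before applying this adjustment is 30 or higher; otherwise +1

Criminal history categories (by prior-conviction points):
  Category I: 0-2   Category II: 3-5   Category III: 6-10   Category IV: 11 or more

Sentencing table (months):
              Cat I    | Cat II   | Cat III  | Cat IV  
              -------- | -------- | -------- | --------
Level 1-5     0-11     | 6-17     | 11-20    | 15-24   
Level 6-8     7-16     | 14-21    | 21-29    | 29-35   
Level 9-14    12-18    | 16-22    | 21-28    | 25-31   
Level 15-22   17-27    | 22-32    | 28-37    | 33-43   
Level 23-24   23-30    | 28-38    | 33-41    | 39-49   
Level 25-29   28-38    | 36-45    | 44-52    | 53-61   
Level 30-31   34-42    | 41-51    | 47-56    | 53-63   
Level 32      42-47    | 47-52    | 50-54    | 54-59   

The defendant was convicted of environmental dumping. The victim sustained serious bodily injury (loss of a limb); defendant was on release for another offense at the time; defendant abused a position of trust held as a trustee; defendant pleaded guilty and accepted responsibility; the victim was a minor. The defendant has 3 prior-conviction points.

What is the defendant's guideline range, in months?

22-32 months

Base offense level for environmental dumping: 10.
R2 applies: 10 + 4 = 14.
R3 applies: 14 − 3 = 11.
R4 applies: 11 + 1 = 12.
R5 applies: 12 + 3 = 15.
R6 does not apply.
R7 applies (level before this adjustment is 15 < 30, so +1): 15 + 1 = 16.
Final offense level: 16.
Criminal history: 3 prior points → Category II (3-5).
Level 16 falls in the 15-22 band.
Grid: Level 15-22 × Category II = 22-32 months.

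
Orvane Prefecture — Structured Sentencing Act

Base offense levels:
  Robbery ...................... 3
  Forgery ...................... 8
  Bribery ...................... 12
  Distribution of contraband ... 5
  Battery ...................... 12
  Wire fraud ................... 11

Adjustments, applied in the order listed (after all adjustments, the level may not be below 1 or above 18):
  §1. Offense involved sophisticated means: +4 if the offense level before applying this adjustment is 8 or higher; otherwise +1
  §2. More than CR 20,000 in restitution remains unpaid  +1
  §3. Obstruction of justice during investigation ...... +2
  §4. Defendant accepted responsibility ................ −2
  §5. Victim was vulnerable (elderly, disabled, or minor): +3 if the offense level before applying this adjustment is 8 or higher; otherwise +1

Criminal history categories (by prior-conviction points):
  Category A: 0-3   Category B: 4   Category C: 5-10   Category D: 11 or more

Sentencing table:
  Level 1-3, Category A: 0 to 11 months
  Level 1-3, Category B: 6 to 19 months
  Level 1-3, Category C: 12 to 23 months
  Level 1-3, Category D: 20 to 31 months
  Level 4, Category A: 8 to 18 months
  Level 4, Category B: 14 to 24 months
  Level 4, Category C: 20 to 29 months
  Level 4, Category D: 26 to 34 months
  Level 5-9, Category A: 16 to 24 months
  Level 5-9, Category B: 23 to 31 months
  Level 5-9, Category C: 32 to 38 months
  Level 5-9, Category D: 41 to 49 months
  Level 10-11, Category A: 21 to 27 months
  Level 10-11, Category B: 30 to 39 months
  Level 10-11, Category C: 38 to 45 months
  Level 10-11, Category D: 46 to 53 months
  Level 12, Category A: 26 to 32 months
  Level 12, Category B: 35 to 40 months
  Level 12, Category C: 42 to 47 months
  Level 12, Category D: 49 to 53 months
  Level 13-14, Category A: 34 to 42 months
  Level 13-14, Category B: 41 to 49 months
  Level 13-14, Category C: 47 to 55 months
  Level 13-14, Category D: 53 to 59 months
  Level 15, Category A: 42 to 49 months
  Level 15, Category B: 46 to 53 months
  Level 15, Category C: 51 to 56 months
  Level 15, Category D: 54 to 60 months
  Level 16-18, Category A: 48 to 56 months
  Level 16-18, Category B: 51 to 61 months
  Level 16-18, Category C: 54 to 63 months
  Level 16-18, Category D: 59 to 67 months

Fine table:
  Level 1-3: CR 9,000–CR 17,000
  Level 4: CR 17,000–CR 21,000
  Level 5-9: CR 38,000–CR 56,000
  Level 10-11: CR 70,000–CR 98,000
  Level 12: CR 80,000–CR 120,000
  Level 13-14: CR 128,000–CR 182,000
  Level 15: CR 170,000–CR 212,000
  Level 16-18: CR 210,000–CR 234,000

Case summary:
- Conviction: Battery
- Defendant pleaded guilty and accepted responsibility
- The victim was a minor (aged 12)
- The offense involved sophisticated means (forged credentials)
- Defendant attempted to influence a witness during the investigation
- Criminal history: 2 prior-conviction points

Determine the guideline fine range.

Base offense level for battery: 12.
§1 applies (level before this adjustment is 12 ≥ 8, so +4): 12 + 4 = 16.
§2 does not apply.
§3 applies: 16 + 2 = 18.
§4 applies: 18 − 2 = 16.
§5 applies (level before this adjustment is 16 ≥ 8, so +3): 16 + 3 = 19.
Level 19 exceeds the maximum of 18; capped at 18.
Final offense level: 18.
Level 18 falls in the 16-18 band.
Fine table: Level 16-18 → CR 210,000–CR 234,000.

CR 210,000–CR 234,000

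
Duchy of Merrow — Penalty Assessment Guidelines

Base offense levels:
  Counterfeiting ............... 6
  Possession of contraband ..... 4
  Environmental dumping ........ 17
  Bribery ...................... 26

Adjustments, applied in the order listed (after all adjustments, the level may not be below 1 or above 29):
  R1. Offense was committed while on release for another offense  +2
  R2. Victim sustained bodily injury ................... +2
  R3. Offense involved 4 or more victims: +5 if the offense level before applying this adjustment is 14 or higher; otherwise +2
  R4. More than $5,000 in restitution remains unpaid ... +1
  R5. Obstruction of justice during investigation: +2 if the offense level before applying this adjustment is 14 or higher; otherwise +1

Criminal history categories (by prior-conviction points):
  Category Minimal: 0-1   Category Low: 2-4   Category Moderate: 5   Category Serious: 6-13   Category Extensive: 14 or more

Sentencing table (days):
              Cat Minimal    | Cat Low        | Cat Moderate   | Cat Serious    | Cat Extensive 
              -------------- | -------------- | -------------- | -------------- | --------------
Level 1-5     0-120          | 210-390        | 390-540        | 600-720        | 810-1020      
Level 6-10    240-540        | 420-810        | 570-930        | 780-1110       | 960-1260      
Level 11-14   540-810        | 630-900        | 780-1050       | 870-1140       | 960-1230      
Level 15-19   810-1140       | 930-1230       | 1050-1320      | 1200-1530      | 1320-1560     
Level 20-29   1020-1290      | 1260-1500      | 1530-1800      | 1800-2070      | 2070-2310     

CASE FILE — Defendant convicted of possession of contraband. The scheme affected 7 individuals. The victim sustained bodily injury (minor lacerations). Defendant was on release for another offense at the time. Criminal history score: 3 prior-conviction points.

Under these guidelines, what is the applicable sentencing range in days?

420-810 days

Base offense level for possession of contraband: 4.
R1 applies: 4 + 2 = 6.
R2 applies: 6 + 2 = 8.
R3 applies (level before this adjustment is 8 < 14, so +2): 8 + 2 = 10.
Final offense level: 10.
Criminal history: 3 prior points → Category Low (2-4).
Level 10 falls in the 6-10 band.
Grid: Level 6-10 × Category Low = 420-810 days.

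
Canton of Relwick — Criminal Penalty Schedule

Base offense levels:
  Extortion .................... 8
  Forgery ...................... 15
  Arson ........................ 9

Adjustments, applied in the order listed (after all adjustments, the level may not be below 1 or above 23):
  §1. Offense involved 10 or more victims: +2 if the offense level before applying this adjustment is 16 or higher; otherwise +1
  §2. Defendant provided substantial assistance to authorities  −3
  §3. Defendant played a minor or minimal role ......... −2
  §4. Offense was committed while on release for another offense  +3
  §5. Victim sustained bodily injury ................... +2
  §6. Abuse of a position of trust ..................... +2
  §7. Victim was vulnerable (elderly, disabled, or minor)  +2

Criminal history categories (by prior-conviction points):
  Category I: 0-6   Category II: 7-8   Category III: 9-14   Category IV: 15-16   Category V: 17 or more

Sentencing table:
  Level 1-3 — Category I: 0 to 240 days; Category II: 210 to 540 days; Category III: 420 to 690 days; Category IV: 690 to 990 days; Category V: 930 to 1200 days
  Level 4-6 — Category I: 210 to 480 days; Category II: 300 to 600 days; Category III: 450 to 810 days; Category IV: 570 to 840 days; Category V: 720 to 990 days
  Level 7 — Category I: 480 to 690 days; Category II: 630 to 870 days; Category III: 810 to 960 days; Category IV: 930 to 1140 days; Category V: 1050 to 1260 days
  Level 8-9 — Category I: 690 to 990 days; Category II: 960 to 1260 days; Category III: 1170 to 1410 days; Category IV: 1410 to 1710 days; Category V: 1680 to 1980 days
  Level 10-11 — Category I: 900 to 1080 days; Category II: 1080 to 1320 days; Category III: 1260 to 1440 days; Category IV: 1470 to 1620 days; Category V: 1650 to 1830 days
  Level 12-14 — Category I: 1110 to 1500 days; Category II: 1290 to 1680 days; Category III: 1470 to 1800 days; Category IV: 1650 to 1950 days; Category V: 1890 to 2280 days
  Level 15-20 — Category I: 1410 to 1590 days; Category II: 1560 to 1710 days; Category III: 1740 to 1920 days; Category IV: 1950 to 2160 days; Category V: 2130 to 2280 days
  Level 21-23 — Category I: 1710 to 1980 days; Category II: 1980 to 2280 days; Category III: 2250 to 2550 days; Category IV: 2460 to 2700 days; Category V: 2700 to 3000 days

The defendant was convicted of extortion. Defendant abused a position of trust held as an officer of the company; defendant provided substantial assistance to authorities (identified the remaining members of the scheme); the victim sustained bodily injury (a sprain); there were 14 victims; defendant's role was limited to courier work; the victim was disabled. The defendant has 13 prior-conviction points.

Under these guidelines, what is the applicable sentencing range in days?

Base offense level for extortion: 8.
§1 applies (level before this adjustment is 8 < 16, so +1): 8 + 1 = 9.
§2 applies: 9 − 3 = 6.
§3 applies: 6 − 2 = 4.
§5 applies: 4 + 2 = 6.
§6 applies: 6 + 2 = 8.
§7 applies: 8 + 2 = 10.
Final offense level: 10.
Criminal history: 13 prior points → Category III (9-14).
Level 10 falls in the 10-11 band.
Grid: Level 10-11 × Category III = 1260-1440 days.

1260-1440 days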